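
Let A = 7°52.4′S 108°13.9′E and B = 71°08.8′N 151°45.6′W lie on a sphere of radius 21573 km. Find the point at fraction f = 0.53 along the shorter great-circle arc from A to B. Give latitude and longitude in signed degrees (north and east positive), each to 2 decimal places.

The central angle between A and B is δ = 1.7571 rad.
With f = 0.53, the slerp weights are sin((1−f)δ)/sin δ = 0.7481 and sin(fδ)/sin δ = 0.8165.
Weighted sum of the unit vectors: (0.7481)·(-0.3099,0.9408,-0.1370) + (0.8165)·(-0.2847,-0.1529,0.9463) = (-0.4643, 0.5790, 0.6702).
Converting back: φ = atan2(z, √(x²+y²)) = 42.09°, λ = atan2(y, x) = 128.73°.

42.09°, 128.73°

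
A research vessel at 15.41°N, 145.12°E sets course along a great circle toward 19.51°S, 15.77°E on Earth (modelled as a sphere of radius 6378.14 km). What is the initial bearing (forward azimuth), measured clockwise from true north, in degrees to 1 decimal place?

257.4°

With φ₁ = 0.2690, φ₂ = -0.3405, Δλ = -2.2576 rad, the forward-azimuth formula gives
θ = atan2( sin Δλ cos φ₂ , cos φ₁ sin φ₂ − sin φ₁ cos φ₂ cos Δλ ) = atan2(-0.7289, -0.1632) = -102.62°.
Adding 360° brings this into [0°, 360°): 257.4°.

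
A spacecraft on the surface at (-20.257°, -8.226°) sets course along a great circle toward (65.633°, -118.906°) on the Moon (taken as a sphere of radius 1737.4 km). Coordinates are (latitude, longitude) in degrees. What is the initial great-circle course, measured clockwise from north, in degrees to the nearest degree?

Δλ = -110.680° = -1.9317 rad.
y = sin Δλ · cos φ₂ = (-0.9356)(0.4126) = -0.3860
x = cos φ₁ sin φ₂ − sin φ₁ cos φ₂ cos Δλ = (0.9381)(0.9109) − (-0.3462)(0.4126)(-0.3531) = 0.8041
θ = atan2(y, x) = -25.64°; adding 360° gives 334°.

334°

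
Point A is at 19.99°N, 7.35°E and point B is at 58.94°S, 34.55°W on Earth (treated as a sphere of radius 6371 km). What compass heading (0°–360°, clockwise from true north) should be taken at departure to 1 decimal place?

With φ₁ = 0.3489, φ₂ = -1.0287, Δλ = -0.7313 rad, the forward-azimuth formula gives
θ = atan2( sin Δλ cos φ₂ , cos φ₁ sin φ₂ − sin φ₁ cos φ₂ cos Δλ ) = atan2(-0.3446, -0.9363) = -159.80°.
Adding 360° brings this into [0°, 360°): 200.2°.

200.2°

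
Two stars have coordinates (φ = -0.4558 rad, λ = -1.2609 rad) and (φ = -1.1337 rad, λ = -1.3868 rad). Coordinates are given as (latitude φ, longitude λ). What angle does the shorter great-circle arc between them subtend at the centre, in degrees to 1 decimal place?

With latitudes φ₁ = -26.115°, φ₂ = -64.956° and longitude difference Δλ = -7.214°:
Haversine: a = sin²(Δφ/2) + cos φ₁ cos φ₂ sin²(Δλ/2) = 0.1106 + (0.8979)(0.4233)(0.0040) = 0.11206.
Central angle c = 2·arcsin(√a) = 0.68268 rad.
So the angular separation is 39.1°.

39.1°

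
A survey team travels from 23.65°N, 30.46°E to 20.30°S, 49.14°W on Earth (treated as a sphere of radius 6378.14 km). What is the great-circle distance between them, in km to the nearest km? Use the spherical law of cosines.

In radians: φ₁ = 0.4128, φ₂ = -0.3543, Δλ = -79.600° = -1.3893 rad.
cos c = sin φ₁ sin φ₂ + cos φ₁ cos φ₂ cos Δλ = (0.4011)(-0.3469) + (0.9160)(0.9379)(0.1805) = 0.01591,
so c = arccos(0.01591) = 1.55488 rad.
Distance = R·c = 6378.14 × 1.5549 ≈ 9917 km.

9917 km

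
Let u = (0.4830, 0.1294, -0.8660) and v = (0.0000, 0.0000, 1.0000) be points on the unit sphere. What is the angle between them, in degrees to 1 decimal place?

u·v = -0.8660; |u| = 1.0000, |v| = 1.0000.
cos θ = (u·v)/(|u||v|) = -0.8660, so θ = 150.0°.

150.0°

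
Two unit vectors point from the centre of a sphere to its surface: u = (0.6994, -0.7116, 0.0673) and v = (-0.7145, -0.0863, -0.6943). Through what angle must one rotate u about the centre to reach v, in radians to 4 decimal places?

u·v = -0.4850; |u| = 1.0000, |v| = 1.0000.
cos θ = (u·v)/(|u||v|) = -0.4850, so θ = 2.0772 rad.

2.0772 rad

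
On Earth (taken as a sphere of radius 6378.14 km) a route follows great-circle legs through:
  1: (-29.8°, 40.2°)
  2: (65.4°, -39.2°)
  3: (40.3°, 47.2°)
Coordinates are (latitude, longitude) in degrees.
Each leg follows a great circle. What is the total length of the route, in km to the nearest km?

18393 km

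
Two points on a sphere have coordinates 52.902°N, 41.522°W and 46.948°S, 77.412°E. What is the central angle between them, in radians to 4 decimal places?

Let φ₁ = 0.9233 rad, φ₂ = -0.8194 rad, and Δλ = 2.0758 rad.
cos c = sin φ₁ sin φ₂ + cos φ₁ cos φ₂ cos Δλ = (0.7976)(-0.7307) + (0.6032)(0.6827)(-0.4838) = -0.78205,
so c = arccos(-0.78205) = 2.46875 rad.
So the angular separation is 2.4687 rad.

2.4687 rad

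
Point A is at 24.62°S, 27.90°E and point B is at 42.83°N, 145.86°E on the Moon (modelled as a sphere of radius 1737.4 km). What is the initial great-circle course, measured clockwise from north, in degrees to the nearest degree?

54°

With φ₁ = -0.4297, φ₂ = 0.7475, Δλ = 2.0588 rad, the forward-azimuth formula gives
θ = atan2( sin Δλ cos φ₂ , cos φ₁ sin φ₂ − sin φ₁ cos φ₂ cos Δλ ) = atan2(0.6478, 0.4748) = 53.76°.
So the initial bearing is 54°.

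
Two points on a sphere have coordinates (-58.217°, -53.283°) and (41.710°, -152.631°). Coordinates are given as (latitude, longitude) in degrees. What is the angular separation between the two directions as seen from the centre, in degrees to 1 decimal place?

129.0°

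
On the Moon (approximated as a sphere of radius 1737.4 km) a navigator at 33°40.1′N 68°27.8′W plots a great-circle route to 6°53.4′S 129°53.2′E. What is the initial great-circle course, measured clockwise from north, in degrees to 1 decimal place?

Δλ = -161.650° = -2.8213 rad.
y = sin Δλ · cos φ₂ = (-0.3148)(0.9928) = -0.3125
x = cos φ₁ sin φ₂ − sin φ₁ cos φ₂ cos Δλ = (0.8323)(-0.1200) − (0.5544)(0.9928)(-0.9492) = 0.4226
θ = atan2(y, x) = -36.49°; adding 360° gives 323.5°.

323.5°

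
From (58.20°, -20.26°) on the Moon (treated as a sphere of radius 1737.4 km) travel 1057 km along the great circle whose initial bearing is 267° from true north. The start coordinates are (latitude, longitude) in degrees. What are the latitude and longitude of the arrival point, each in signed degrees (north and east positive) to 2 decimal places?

Angular distance δ = d/R = 1057/1737.4 = 0.60838 rad; initial bearing θ = 4.6600 rad.
sin φ₂ = sin φ₁ cos δ + cos φ₁ sin δ cos θ = (0.8499)(0.8206) + (0.5270)(0.5715)(-0.0523) = 0.6816, so φ₂ = 42.97°.
Δλ = atan2(sin θ sin δ cos φ₁, cos δ − sin φ₁ sin φ₂) = atan2(-0.3008, 0.2413) = -51.265°.
λ₂ = -20.260° − 51.265° = -71.53°.

42.97°, -71.53°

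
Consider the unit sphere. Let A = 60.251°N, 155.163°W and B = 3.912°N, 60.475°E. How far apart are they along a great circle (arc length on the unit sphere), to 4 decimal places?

In radians: φ₁ = 1.0516, φ₂ = 0.0683, Δλ = -144.362° = -2.5196 rad.
cos c = sin φ₁ sin φ₂ + cos φ₁ cos φ₂ cos Δλ = (0.8682)(0.0682) + (0.4962)(0.9977)(-0.8127) = -0.34310,
so c = arccos(-0.34310) = 1.92101 rad.
On the unit sphere the arc length equals the central angle: 1.9210.

1.9210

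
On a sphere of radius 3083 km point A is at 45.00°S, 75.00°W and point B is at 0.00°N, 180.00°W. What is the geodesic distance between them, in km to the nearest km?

Let φ₁ = -0.7854 rad, φ₂ = 0.0000 rad, and Δλ = -1.8326 rad.
Haversine: a = sin²(Δφ/2) + cos φ₁ cos φ₂ sin²(Δλ/2) = 0.1464 + (0.7071)(1.0000)(0.6294) = 0.59151.
Central angle c = 2·arcsin(√a) = 1.75485 rad.
Distance = R·c = 3083 × 1.7548 ≈ 5410 km.

5410 km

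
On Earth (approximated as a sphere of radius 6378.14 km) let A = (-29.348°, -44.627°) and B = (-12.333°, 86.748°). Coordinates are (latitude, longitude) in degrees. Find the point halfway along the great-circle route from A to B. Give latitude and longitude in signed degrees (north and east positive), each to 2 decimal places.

-42.53°, 28.24°

Central angle δ = 2.0467 rad. Interpolating on the sphere with fraction f = 0.5:
P = [sin((1−f)δ)·A + sin(fδ)·B] / sin δ = 0.9606·A + 0.9606·B in Cartesian coordinates,
giving P = (0.6492, 0.3487, -0.6760), i.e. latitude -42.53°, longitude 28.24°.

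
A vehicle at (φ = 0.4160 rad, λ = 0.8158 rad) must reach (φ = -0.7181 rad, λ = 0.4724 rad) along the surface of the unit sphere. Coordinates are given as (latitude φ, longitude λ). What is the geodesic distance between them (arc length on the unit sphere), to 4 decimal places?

In radians: φ₁ = 0.4160, φ₂ = -0.7181, Δλ = -19.675° = -0.3434 rad.
cos c = sin φ₁ sin φ₂ + cos φ₁ cos φ₂ cos Δλ = (0.4041)(-0.6580) + (0.9147)(0.7531)(0.9416) = 0.38273,
so c = arccos(0.38273) = 1.17805 rad.
On the unit sphere the arc length equals the central angle: 1.1780.

1.1780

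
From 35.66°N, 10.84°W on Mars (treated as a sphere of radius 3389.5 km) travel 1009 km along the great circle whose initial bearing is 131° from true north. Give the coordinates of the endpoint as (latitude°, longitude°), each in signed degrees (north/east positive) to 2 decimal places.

23.64°, 3.14°

Angular distance δ = d/R = 1009/3389.5 = 0.29768 rad; initial bearing θ = 2.2864 rad.
sin φ₂ = sin φ₁ cos δ + cos φ₁ sin δ cos θ = (0.5830)(0.9560) + (0.8125)(0.2933)(-0.6561) = 0.4010, so φ₂ = 23.64°.
Δλ = atan2(sin θ sin δ cos φ₁, cos δ − sin φ₁ sin φ₂) = atan2(0.1799, 0.7223) = 13.983°.
λ₂ = -10.840° + 13.983° = 3.14°.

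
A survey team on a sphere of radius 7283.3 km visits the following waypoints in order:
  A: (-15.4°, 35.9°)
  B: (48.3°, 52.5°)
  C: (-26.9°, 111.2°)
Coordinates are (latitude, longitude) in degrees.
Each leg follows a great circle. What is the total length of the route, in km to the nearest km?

19969 km

Leg A→B: central angle 1.1414 rad, distance 8313.0 km.
Leg B→C: central angle 1.6004 rad, distance 11656.2 km.
Total: 8313.0 + 11656.2 ≈ 19969 km.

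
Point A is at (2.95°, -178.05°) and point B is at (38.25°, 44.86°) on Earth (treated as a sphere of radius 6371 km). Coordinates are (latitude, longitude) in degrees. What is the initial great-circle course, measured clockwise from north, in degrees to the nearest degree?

With φ₁ = 0.0515, φ₂ = 0.6676, Δλ = -2.3927 rad, the forward-azimuth formula gives
θ = atan2( sin Δλ cos φ₂ , cos φ₁ sin φ₂ − sin φ₁ cos φ₂ cos Δλ ) = atan2(-0.5347, 0.6479) = -39.53°.
Adding 360° brings this into [0°, 360°): 320°.

320°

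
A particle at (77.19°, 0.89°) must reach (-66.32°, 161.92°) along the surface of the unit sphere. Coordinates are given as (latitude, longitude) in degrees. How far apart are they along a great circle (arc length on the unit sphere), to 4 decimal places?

2.9277

With latitudes φ₁ = 77.190°, φ₂ = -66.320° and longitude difference Δλ = 161.030°:
Haversine: a = sin²(Δφ/2) + cos φ₁ cos φ₂ sin²(Δλ/2) = 0.9020 + (0.2217)(0.4016)(0.9728) = 0.98861.
Central angle c = 2·arcsin(√a) = 2.92774 rad.
On the unit sphere the arc length equals the central angle: 2.9277.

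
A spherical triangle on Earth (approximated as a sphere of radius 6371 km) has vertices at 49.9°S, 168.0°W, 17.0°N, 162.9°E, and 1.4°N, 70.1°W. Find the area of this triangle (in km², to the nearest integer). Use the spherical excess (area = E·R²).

Side lengths (central angles): a = 2.1751, b = 1.6782, c = 1.2508 rad; semiperimeter s = 2.5520.
By l'Huilier's theorem, tan(E/4) = √[tan(s/2) tan((s−a)/2) tan((s−b)/2) tan((s−c)/2)], giving spherical excess E = 1.7659 rad.
Area = E·R² = 1.7659 × (6371)² ≈ 71675365 km².

71675365 km²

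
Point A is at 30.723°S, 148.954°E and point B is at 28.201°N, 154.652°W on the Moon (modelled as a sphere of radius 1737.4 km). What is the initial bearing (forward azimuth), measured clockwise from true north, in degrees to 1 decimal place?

With φ₁ = -0.5362, φ₂ = 0.4922, Δλ = 0.9843 rad, the forward-azimuth formula gives
θ = atan2( sin Δλ cos φ₂ , cos φ₁ sin φ₂ − sin φ₁ cos φ₂ cos Δλ ) = atan2(0.7340, 0.6554) = 48.24°.
So the initial bearing is 48.2°.

48.2°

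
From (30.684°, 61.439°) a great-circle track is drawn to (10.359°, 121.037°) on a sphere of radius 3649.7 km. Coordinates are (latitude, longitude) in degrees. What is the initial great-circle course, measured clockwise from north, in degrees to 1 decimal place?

Δλ = 59.598° = 1.0402 rad.
y = sin Δλ · cos φ₂ = (0.8625)(0.9837) = 0.8484
x = cos φ₁ sin φ₂ − sin φ₁ cos φ₂ cos Δλ = (0.8600)(0.1798) − (0.5103)(0.9837)(0.5061) = -0.0994
θ = atan2(y, x) = 96.68°, so the bearing is 96.7°.

96.7°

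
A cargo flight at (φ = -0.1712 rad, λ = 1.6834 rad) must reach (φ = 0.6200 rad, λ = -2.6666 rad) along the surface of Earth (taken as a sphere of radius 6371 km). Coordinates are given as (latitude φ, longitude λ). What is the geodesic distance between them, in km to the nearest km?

12514 km

In radians: φ₁ = -0.1712, φ₂ = 0.6200, Δλ = 110.763° = 1.9332 rad.
cos c = sin φ₁ sin φ₂ + cos φ₁ cos φ₂ cos Δλ = (-0.1704)(0.5810) + (0.9854)(0.8139)(-0.3545) = -0.38330,
so c = arccos(-0.38330) = 1.96416 rad.
Distance = R·c = 6371 × 1.9642 ≈ 12514 km.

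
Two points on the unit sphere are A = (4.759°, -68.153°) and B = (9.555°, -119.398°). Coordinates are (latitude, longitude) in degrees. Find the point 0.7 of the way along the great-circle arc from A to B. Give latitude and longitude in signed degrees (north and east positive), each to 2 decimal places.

8.79°, -103.91°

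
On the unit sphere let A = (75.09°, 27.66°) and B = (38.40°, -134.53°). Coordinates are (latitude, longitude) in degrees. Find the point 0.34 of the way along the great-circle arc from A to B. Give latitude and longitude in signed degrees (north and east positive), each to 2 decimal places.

The central angle between A and B is δ = 1.1503 rad.
With f = 0.34, the slerp weights are sin((1−f)δ)/sin δ = 0.7540 and sin(fδ)/sin δ = 0.4176.
Weighted sum of the unit vectors: (0.7540)·(0.2279,0.1194,0.9663) + (0.4176)·(-0.5496,-0.5587,0.6211) = (-0.0577, -0.1432, 0.9880).
Converting back: φ = atan2(z, √(x²+y²)) = 81.12°, λ = atan2(y, x) = -111.93°.

81.12°, -111.93°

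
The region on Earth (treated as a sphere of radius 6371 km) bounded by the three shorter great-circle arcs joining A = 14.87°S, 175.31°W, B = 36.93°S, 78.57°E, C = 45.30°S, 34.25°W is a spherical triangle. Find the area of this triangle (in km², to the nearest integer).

Side lengths (central angles): a = 1.3602, b = 1.9245, c = 1.6312 rad; semiperimeter s = 2.4579.
By l'Huilier's theorem, tan(E/4) = √[tan(s/2) tan((s−a)/2) tan((s−b)/2) tan((s−c)/2)], giving spherical excess E = 1.7043 rad.
Area = E·R² = 1.7043 × (6371)² ≈ 69178252 km².

69178252 km²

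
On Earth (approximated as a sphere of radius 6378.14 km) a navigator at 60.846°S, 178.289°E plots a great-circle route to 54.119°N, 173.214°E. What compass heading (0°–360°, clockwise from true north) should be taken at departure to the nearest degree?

Δλ = -5.075° = -0.0886 rad.
y = sin Δλ · cos φ₂ = (-0.0885)(0.5861) = -0.0518
x = cos φ₁ sin φ₂ − sin φ₁ cos φ₂ cos Δλ = (0.4872)(0.8102) − (-0.8733)(0.5861)(0.9961) = 0.9046
θ = atan2(y, x) = -3.28°; adding 360° gives 357°.

357°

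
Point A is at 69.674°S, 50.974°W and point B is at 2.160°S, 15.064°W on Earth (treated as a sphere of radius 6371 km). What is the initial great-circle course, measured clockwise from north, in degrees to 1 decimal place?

Δλ = 35.910° = 0.6267 rad.
y = sin Δλ · cos φ₂ = (0.5865)(0.9993) = 0.5861
x = cos φ₁ sin φ₂ − sin φ₁ cos φ₂ cos Δλ = (0.3474)(-0.0377) − (-0.9377)(0.9993)(0.8099) = 0.7459
θ = atan2(y, x) = 38.16°, so the bearing is 38.2°.

38.2°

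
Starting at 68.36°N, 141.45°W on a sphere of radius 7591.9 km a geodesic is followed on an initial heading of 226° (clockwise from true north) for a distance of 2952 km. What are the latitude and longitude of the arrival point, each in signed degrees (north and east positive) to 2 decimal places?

49.73°, -166.40°

Angular distance δ = d/R = 2952/7591.9 = 0.38884 rad; initial bearing θ = 3.9444 rad.
sin φ₂ = sin φ₁ cos δ + cos φ₁ sin δ cos θ = (0.9295)(0.9254) + (0.3688)(0.3791)(-0.6947) = 0.7630, so φ₂ = 49.73°.
Δλ = atan2(sin θ sin δ cos φ₁, cos δ − sin φ₁ sin φ₂) = atan2(-0.1006, 0.2161) = -24.955°.
λ₂ = -141.450° − 24.955° = -166.40°.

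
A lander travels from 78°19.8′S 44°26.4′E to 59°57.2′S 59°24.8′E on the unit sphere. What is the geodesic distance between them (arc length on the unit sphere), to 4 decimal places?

0.3315

With latitudes φ₁ = -78.330°, φ₂ = -59.953° and longitude difference Δλ = 14.973°:
cos c = sin φ₁ sin φ₂ + cos φ₁ cos φ₂ cos Δλ = (-0.9793)(-0.8656) + (0.2023)(0.5007)(0.9660) = 0.94557,
so c = arccos(0.94557) = 0.33147 rad.
On the unit sphere the arc length equals the central angle: 0.3315.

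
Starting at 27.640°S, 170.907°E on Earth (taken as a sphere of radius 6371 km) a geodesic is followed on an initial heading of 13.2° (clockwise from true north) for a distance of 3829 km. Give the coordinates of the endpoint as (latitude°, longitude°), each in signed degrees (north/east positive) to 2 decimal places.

6.03°, 178.37°

Angular distance δ = d/R = 3829/6371 = 0.60100 rad; initial bearing θ = 0.2304 rad.
sin φ₂ = sin φ₁ cos δ + cos φ₁ sin δ cos θ = (-0.4639)(0.8248) + (0.8859)(0.5655)(0.9736) = 0.1051, so φ₂ = 6.03°.
Δλ = atan2(sin θ sin δ cos φ₁, cos δ − sin φ₁ sin φ₂) = atan2(0.1144, 0.8735) = 7.461°.
λ₂ = 170.907° + 7.461° = 178.37°.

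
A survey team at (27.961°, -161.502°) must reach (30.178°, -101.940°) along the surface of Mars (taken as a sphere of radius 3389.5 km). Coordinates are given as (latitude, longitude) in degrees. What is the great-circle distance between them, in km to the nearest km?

3047 km

In radians: φ₁ = 0.4880, φ₂ = 0.5267, Δλ = 59.562° = 1.0396 rad.
cos c = sin φ₁ sin φ₂ + cos φ₁ cos φ₂ cos Δλ = (0.4689)(0.5027) + (0.8833)(0.8645)(0.5066) = 0.62252,
so c = arccos(0.62252) = 0.89884 rad.
Distance = R·c = 3389.5 × 0.8988 ≈ 3047 km.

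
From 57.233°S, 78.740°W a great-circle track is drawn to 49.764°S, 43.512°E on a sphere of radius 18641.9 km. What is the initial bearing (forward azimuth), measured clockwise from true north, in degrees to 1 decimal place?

142.2°

Δλ = 122.252° = 2.1337 rad.
y = sin Δλ · cos φ₂ = (0.8457)(0.6459) = 0.5463
x = cos φ₁ sin φ₂ − sin φ₁ cos φ₂ cos Δλ = (0.5412)(-0.7634) − (-0.8409)(0.6459)(-0.5336) = -0.7030
θ = atan2(y, x) = 142.15°, so the bearing is 142.2°.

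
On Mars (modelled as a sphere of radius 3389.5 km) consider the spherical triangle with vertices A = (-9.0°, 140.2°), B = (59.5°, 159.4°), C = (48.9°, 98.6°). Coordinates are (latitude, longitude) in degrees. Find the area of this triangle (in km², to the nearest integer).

4864129 km²

Side lengths (central angles): a = 0.6231, b = 1.1943, c = 1.2253 rad; semiperimeter s = 1.5214.
By l'Huilier's theorem, tan(E/4) = √[tan(s/2) tan((s−a)/2) tan((s−b)/2) tan((s−c)/2)], giving spherical excess E = 0.4234 rad.
Area = E·R² = 0.4234 × (3389.5)² ≈ 4864129 km².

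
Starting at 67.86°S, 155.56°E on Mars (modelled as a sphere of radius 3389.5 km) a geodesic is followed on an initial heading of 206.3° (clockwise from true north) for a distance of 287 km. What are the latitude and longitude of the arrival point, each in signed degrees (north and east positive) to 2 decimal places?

-72.09°, 148.56°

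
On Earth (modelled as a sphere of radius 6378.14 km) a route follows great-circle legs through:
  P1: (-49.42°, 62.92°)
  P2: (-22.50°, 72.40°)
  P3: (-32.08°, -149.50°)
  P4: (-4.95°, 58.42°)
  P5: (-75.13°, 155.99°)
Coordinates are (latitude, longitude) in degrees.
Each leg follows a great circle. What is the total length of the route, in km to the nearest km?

40278 km

Leg P1→P2: central angle 0.4877 rad, distance 3110.4 km.
Leg P2→P3: central angle 1.9600 rad, distance 12500.9 km.
Leg P3→P4: central angle 2.3463 rad, distance 14964.9 km.
Leg P4→P5: central angle 1.5211 rad, distance 9701.5 km.
Total: 3110.4 + 12500.9 + 14964.9 + 9701.5 ≈ 40278 km.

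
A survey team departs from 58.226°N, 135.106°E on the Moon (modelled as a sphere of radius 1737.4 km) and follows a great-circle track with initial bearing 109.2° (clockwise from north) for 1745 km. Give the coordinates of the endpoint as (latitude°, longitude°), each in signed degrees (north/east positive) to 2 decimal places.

Angular distance δ = d/R = 1745/1737.4 = 1.00437 rad; initial bearing θ = 1.9059 rad.
sin φ₂ = sin φ₁ cos δ + cos φ₁ sin δ cos θ = (0.8501)(0.5366) + (0.5266)(0.8438)(-0.3289) = 0.3101, so φ₂ = 18.06°.
Δλ = atan2(sin θ sin δ cos φ₁, cos δ − sin φ₁ sin φ₂) = atan2(0.4196, 0.2730) = 56.951°.
λ₂ = 135.106° + 56.951° = 192.06° → -167.94° after wrapping to (−180°, 180°].

18.06°, -167.94°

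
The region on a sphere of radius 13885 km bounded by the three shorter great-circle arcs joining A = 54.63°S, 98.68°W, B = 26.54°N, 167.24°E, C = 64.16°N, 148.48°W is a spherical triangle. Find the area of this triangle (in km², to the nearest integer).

271035859 km²

Side lengths (central angles): a = 0.8212, b = 2.1786, c = 1.9836 rad; semiperimeter s = 2.4917.
By l'Huilier's theorem, tan(E/4) = √[tan(s/2) tan((s−a)/2) tan((s−b)/2) tan((s−c)/2)], giving spherical excess E = 1.4058 rad.
Area = E·R² = 1.4058 × (13885)² ≈ 271035859 km².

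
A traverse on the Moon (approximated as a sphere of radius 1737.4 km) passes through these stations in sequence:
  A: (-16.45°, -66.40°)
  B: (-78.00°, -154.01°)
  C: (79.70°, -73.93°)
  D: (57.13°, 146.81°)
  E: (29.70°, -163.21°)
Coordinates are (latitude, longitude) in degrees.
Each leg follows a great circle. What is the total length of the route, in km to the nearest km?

Leg A→B: central angle 1.2815 rad, distance 2226.4 km.
Leg B→C: central angle 2.8438 rad, distance 4940.8 km.
Leg C→D: central angle 0.7184 rad, distance 1248.2 km.
Leg D→E: central angle 0.7680 rad, distance 1334.3 km.
Total: 2226.4 + 4940.8 + 1248.2 + 1334.3 ≈ 9750 km.

9750 km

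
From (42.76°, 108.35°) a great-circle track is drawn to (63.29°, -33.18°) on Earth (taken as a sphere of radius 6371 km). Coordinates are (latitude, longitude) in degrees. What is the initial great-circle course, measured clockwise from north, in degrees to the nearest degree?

Δλ = -141.530° = -2.4702 rad.
y = sin Δλ · cos φ₂ = (-0.6221)(0.4495) = -0.2796
x = cos φ₁ sin φ₂ − sin φ₁ cos φ₂ cos Δλ = (0.7342)(0.8933) − (0.6789)(0.4495)(-0.7829) = 0.8948
θ = atan2(y, x) = -17.35°; adding 360° gives 343°.

343°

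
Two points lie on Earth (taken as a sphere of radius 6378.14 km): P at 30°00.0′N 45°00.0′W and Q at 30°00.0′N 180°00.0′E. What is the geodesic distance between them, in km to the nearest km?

Let φ₁ = 0.5236 rad, φ₂ = 0.5236 rad, and Δλ = -2.3562 rad.
cos c = sin φ₁ sin φ₂ + cos φ₁ cos φ₂ cos Δλ = (0.5000)(0.5000) + (0.8660)(0.8660)(-0.7071) = -0.28033,
so c = arccos(-0.28033) = 1.85493 rad.
Distance = R·c = 6378.14 × 1.8549 ≈ 11831 km.

11831 km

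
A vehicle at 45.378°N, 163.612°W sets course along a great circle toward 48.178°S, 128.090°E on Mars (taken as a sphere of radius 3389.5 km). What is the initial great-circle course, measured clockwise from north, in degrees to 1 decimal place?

Δλ = -68.298° = -1.1920 rad.
y = sin Δλ · cos φ₂ = (-0.9291)(0.6668) = -0.6196
x = cos φ₁ sin φ₂ − sin φ₁ cos φ₂ cos Δλ = (0.7024)(-0.7452) − (0.7118)(0.6668)(0.3698) = -0.6990
θ = atan2(y, x) = -138.45°; adding 360° gives 221.6°.

221.6°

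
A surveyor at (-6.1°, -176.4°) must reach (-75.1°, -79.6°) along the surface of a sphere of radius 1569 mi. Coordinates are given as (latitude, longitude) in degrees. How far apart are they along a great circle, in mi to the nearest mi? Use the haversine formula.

In radians: φ₁ = -0.1065, φ₂ = -1.3107, Δλ = 96.800° = 1.6895 rad.
Haversine: a = sin²(Δφ/2) + cos φ₁ cos φ₂ sin²(Δλ/2) = 0.3208 + (0.9943)(0.2571)(0.5592) = 0.46379.
Central angle c = 2·arcsin(√a) = 1.49831 rad.
Distance = R·c = 1569 × 1.4983 ≈ 2351 mi.

2351 mi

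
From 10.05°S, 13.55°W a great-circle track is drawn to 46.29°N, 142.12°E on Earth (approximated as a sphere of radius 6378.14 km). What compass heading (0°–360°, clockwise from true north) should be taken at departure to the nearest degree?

25°

With φ₁ = -0.1754, φ₂ = 0.8079, Δλ = 2.7170 rad, the forward-azimuth formula gives
θ = atan2( sin Δλ cos φ₂ , cos φ₁ sin φ₂ − sin φ₁ cos φ₂ cos Δλ ) = atan2(0.2847, 0.6019) = 25.31°.
So the initial bearing is 25°.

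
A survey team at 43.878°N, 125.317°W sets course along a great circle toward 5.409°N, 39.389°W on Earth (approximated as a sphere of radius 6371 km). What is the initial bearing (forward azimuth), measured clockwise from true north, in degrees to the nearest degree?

89°

With φ₁ = 0.7658, φ₂ = 0.0944, Δλ = 1.4997 rad, the forward-azimuth formula gives
θ = atan2( sin Δλ cos φ₂ , cos φ₁ sin φ₂ − sin φ₁ cos φ₂ cos Δλ ) = atan2(0.9930, 0.0189) = 88.91°.
So the initial bearing is 89°.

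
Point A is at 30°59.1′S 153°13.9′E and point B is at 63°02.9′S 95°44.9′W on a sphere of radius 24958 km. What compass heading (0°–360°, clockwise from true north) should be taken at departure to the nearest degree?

153°

Δλ = 111.020° = 1.9377 rad.
y = sin Δλ · cos φ₂ = (0.9335)(0.4532) = 0.4231
x = cos φ₁ sin φ₂ − sin φ₁ cos φ₂ cos Δλ = (0.8573)(-0.8914) − (-0.5148)(0.4532)(-0.3587) = -0.8479
θ = atan2(y, x) = 153.48°, so the bearing is 153°.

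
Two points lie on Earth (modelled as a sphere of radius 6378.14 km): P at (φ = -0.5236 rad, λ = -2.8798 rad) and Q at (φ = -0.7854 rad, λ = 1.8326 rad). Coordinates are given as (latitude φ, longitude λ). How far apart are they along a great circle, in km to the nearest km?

7714 km

Let φ₁ = -0.5236 rad, φ₂ = -0.7854 rad, and Δλ = -1.5708 rad.
cos c = sin φ₁ sin φ₂ + cos φ₁ cos φ₂ cos Δλ = (-0.5000)(-0.7071) + (0.8660)(0.7071)(0.0000) = 0.35356,
so c = arccos(0.35356) = 1.20942 rad.
Distance = R·c = 6378.14 × 1.2094 ≈ 7714 km.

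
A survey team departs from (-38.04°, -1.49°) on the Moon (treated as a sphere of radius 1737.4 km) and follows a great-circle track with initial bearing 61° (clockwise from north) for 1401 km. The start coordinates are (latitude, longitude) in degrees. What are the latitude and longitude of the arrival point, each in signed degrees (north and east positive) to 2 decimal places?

-8.68°, 38.20°

Angular distance δ = d/R = 1401/1737.4 = 0.80638 rad; initial bearing θ = 1.0647 rad.
sin φ₂ = sin φ₁ cos δ + cos φ₁ sin δ cos θ = (-0.6162)(0.6921) + (0.7876)(0.7218)(0.4848) = -0.1509, so φ₂ = -8.68°.
Δλ = atan2(sin θ sin δ cos φ₁, cos δ − sin φ₁ sin φ₂) = atan2(0.4972, 0.5991) = 39.687°.
λ₂ = -1.490° + 39.687° = 38.20°.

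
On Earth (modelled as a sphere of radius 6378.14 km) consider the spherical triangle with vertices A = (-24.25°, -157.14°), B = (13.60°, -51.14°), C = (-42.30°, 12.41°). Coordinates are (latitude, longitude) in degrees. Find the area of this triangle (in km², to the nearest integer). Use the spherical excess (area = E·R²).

89994535 km²

Side lengths (central angles): a = 1.4081, b = 1.9679, c = 1.9186 rad; semiperimeter s = 2.6473.
By l'Huilier's theorem, tan(E/4) = √[tan(s/2) tan((s−a)/2) tan((s−b)/2) tan((s−c)/2)], giving spherical excess E = 2.2122 rad.
Area = E·R² = 2.2122 × (6378.14)² ≈ 89994535 km².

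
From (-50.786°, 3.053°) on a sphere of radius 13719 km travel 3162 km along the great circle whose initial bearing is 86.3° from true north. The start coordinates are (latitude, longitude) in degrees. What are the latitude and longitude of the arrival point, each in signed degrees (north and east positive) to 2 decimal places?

-48.16°, 23.04°

Angular distance δ = d/R = 3162/13719 = 0.23048 rad; initial bearing θ = 1.5062 rad.
sin φ₂ = sin φ₁ cos δ + cos φ₁ sin δ cos θ = (-0.7748)(0.9736) + (0.6322)(0.2284)(0.0645) = -0.7450, so φ₂ = -48.16°.
Δλ = atan2(sin θ sin δ cos φ₁, cos δ − sin φ₁ sin φ₂) = atan2(0.1441, 0.3964) = 19.983°.
λ₂ = 3.053° + 19.983° = 23.04°.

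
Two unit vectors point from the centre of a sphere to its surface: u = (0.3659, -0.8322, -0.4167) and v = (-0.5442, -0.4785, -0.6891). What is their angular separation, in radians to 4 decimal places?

u·v = 0.4862; |u| = 1.0000, |v| = 1.0000.
cos θ = (u·v)/(|u||v|) = 0.4862, so θ = 1.0630 rad.

1.0630 rad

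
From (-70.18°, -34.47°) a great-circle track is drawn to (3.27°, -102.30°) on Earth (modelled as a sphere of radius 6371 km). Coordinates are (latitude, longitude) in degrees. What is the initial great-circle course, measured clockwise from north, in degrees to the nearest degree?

Δλ = -67.830° = -1.1839 rad.
y = sin Δλ · cos φ₂ = (-0.9261)(0.9984) = -0.9246
x = cos φ₁ sin φ₂ − sin φ₁ cos φ₂ cos Δλ = (0.3391)(0.0570) − (-0.9408)(0.9984)(0.3774) = 0.3738
θ = atan2(y, x) = -67.99°; adding 360° gives 292°.

292°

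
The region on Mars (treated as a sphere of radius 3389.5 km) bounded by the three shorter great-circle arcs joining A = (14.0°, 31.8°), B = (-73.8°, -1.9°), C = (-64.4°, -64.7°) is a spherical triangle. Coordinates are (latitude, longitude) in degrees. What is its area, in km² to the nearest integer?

Side lengths (central angles): a = 0.3998, b = 1.8397, c = 1.5779 rad; semiperimeter s = 1.9087.
By l'Huilier's theorem, tan(E/4) = √[tan(s/2) tan((s−a)/2) tan((s−b)/2) tan((s−c)/2)], giving spherical excess E = 0.3489 rad.
Area = E·R² = 0.3489 × (3389.5)² ≈ 4008218 km².

4008218 km²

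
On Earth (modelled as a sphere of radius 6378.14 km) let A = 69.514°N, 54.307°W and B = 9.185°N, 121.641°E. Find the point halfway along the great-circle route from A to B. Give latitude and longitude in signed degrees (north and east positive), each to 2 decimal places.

Central angle δ = 1.7672 rad. Interpolating on the sphere with fraction f = 0.5:
P = [sin((1−f)δ)·A + sin(fδ)·B] / sin δ = 0.7882·A + 0.7882·B in Cartesian coordinates,
giving P = (-0.2472, 0.4384, 0.8641), i.e. latitude 59.78°, longitude 119.42°.

59.78°, 119.42°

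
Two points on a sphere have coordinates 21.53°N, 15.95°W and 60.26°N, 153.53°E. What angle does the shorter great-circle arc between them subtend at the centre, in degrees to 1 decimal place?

97.8°

In radians: φ₁ = 0.3758, φ₂ = 1.0517, Δλ = 169.480° = 2.9580 rad.
cos c = sin φ₁ sin φ₂ + cos φ₁ cos φ₂ cos Δλ = (0.3670)(0.8683) + (0.9302)(0.4961)(-0.9832) = -0.13505,
so c = arccos(-0.13505) = 1.70626 rad.
So the angular separation is 97.8°.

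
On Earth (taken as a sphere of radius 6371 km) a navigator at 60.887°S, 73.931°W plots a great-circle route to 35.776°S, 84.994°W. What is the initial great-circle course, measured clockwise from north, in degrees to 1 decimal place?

339.3°

With φ₁ = -1.0627, φ₂ = -0.6244, Δλ = -0.1931 rad, the forward-azimuth formula gives
θ = atan2( sin Δλ cos φ₂ , cos φ₁ sin φ₂ − sin φ₁ cos φ₂ cos Δλ ) = atan2(-0.1557, 0.4112) = -20.74°.
Adding 360° brings this into [0°, 360°): 339.3°.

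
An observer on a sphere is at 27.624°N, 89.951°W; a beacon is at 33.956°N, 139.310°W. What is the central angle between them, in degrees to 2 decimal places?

42.47°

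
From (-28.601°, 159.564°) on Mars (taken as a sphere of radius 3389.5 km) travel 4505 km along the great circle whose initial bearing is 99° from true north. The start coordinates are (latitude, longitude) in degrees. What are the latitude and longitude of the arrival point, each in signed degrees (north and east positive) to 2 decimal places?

-14.36°, -118.59°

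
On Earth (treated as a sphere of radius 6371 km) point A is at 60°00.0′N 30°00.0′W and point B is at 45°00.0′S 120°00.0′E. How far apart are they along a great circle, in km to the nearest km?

17426 km

In radians: φ₁ = 1.0472, φ₂ = -0.7854, Δλ = 150.000° = 2.6180 rad.
Haversine: a = sin²(Δφ/2) + cos φ₁ cos φ₂ sin²(Δλ/2) = 0.6294 + (0.5000)(0.7071)(0.9330) = 0.95928.
Central angle c = 2·arcsin(√a) = 2.73521 rad.
Distance = R·c = 6371 × 2.7352 ≈ 17426 km.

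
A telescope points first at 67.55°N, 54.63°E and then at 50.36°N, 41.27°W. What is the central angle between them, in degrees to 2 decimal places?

46.63°

In radians: φ₁ = 1.1790, φ₂ = 0.8789, Δλ = -95.900° = -1.6738 rad.
cos c = sin φ₁ sin φ₂ + cos φ₁ cos φ₂ cos Δλ = (0.9242)(0.7701) + (0.3819)(0.6380)(-0.1028) = 0.68666,
so c = arccos(0.68666) = 0.81391 rad.
So the angular separation is 46.63°.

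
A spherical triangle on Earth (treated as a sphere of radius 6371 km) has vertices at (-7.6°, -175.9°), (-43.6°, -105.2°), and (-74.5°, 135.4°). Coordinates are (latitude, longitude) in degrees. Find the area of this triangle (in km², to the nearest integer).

Side lengths (central angles): a = 0.9649, b = 1.2637, c = 1.2361 rad; semiperimeter s = 1.7324.
By l'Huilier's theorem, tan(E/4) = √[tan(s/2) tan((s−a)/2) tan((s−b)/2) tan((s−c)/2)], giving spherical excess E = 0.6715 rad.
Area = E·R² = 0.6715 × (6371)² ≈ 27254614 km².

27254614 km²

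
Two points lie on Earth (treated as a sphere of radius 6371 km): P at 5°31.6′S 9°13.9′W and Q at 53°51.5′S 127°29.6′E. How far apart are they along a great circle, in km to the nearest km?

12283 km

Let φ₁ = -0.0965 rad, φ₂ = -0.9400 rad, and Δλ = 2.3863 rad.
Haversine: a = sin²(Δφ/2) + cos φ₁ cos φ₂ sin²(Δλ/2) = 0.1676 + (0.9954)(0.5898)(0.8640) = 0.67482.
Central angle c = 2·arcsin(√a) = 1.92798 rad.
Distance = R·c = 6371 × 1.9280 ≈ 12283 km.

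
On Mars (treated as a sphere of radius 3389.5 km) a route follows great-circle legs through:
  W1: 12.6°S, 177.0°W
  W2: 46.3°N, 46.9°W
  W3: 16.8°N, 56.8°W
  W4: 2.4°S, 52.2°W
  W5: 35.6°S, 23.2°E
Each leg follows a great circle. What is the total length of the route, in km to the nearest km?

14991 km

Leg W1→W2: central angle 2.2043 rad, distance 7471.6 km.
Leg W2→W3: central angle 0.5345 rad, distance 1811.8 km.
Leg W3→W4: central angle 0.3443 rad, distance 1167.2 km.
Leg W4→W5: central angle 1.3396 rad, distance 4540.5 km.
Total: 7471.6 + 1811.8 + 1167.2 + 4540.5 ≈ 14991 km.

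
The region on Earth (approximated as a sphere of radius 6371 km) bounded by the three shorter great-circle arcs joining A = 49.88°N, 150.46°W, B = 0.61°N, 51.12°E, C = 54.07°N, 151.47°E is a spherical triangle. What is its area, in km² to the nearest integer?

17853962 km²

Side lengths (central angles): a = 1.6677, b = 0.6108, c = 2.2032 rad; semiperimeter s = 2.2409.
By l'Huilier's theorem, tan(E/4) = √[tan(s/2) tan((s−a)/2) tan((s−b)/2) tan((s−c)/2)], giving spherical excess E = 0.4399 rad.
Area = E·R² = 0.4399 × (6371)² ≈ 17853962 km².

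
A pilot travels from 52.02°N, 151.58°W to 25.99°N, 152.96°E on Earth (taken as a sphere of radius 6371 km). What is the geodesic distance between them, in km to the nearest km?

With latitudes φ₁ = 52.020°, φ₂ = 25.990° and longitude difference Δλ = -55.460°:
cos c = sin φ₁ sin φ₂ + cos φ₁ cos φ₂ cos Δλ = (0.7882)(0.4382) + (0.6154)(0.8989)(0.5670) = 0.65904,
so c = arccos(0.65904) = 0.85126 rad.
Distance = R·c = 6371 × 0.8513 ≈ 5423 km.

5423 km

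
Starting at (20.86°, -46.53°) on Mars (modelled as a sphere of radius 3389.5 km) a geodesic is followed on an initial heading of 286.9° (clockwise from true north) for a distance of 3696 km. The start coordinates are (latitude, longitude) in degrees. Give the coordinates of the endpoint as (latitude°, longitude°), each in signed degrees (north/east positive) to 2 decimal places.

23.92°, -114.69°

Angular distance δ = d/R = 3696/3389.5 = 1.09043 rad; initial bearing θ = 5.0073 rad.
sin φ₂ = sin φ₁ cos δ + cos φ₁ sin δ cos θ = (0.3561)(0.4621) + (0.9345)(0.8868)(0.2907) = 0.4055, so φ₂ = 23.92°.
Δλ = atan2(sin θ sin δ cos φ₁, cos δ − sin φ₁ sin φ₂) = atan2(-0.7929, 0.3177) = -68.163°.
λ₂ = -46.530° − 68.163° = -114.69°.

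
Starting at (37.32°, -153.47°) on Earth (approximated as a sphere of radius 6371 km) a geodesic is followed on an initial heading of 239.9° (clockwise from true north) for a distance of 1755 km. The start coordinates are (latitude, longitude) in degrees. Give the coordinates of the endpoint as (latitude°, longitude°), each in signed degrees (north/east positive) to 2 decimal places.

Angular distance δ = d/R = 1755/6371 = 0.27547 rad; initial bearing θ = 4.1870 rad.
sin φ₂ = sin φ₁ cos δ + cos φ₁ sin δ cos θ = (0.6063)(0.9623) + (0.7953)(0.2720)(-0.5015) = 0.4749, so φ₂ = 28.35°.
Δλ = atan2(sin θ sin δ cos φ₁, cos δ − sin φ₁ sin φ₂) = atan2(-0.1871, 0.6744) = -15.510°.
λ₂ = -153.470° − 15.510° = -168.98°.

28.35°, -168.98°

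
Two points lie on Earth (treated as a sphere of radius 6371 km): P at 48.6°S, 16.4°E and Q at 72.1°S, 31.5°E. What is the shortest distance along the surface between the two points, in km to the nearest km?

2723 km

With latitudes φ₁ = -48.600°, φ₂ = -72.100° and longitude difference Δλ = 15.100°:
cos c = sin φ₁ sin φ₂ + cos φ₁ cos φ₂ cos Δλ = (-0.7501)(-0.9516) + (0.6613)(0.3074)(0.9655) = 0.91004,
so c = arccos(0.91004) = 0.42741 rad.
Distance = R·c = 6371 × 0.4274 ≈ 2723 km.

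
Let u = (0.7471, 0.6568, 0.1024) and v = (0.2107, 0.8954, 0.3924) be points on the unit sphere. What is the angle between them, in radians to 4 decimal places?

u·v = 0.7857; |u| = 1.0000, |v| = 1.0001.
cos θ = (u·v)/(|u||v|) = 0.7856, so θ = 0.6671 rad.

0.6671 rad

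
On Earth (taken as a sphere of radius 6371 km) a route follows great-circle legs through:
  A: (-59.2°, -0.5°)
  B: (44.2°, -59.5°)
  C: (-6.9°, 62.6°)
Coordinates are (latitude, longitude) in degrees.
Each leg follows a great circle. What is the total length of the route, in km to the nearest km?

25764 km

Leg A→B: central angle 1.9930 rad, distance 12697.4 km.
Leg B→C: central angle 2.0510 rad, distance 13066.9 km.
Total: 12697.4 + 13066.9 ≈ 25764 km.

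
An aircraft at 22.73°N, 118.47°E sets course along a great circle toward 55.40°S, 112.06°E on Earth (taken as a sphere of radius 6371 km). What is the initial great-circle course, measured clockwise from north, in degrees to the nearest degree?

184°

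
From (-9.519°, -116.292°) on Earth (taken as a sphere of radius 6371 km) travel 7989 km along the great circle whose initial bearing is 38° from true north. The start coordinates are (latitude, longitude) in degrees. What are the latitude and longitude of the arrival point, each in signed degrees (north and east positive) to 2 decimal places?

Angular distance δ = d/R = 7989/6371 = 1.25396 rad; initial bearing θ = 0.6632 rad.
sin φ₂ = sin φ₁ cos δ + cos φ₁ sin δ cos θ = (-0.1654)(0.3116) + (0.9862)(0.9502)(0.7880) = 0.6870, so φ₂ = 43.39°.
Δλ = atan2(sin θ sin δ cos φ₁, cos δ − sin φ₁ sin φ₂) = atan2(0.5770, 0.4252) = 53.614°.
λ₂ = -116.292° + 53.614° = -62.68°.

43.39°, -62.68°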